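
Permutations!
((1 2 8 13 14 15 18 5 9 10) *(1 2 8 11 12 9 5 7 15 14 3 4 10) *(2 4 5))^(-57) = [0, 11, 13, 1, 10, 8, 6, 7, 12, 2, 4, 3, 5, 9, 14, 15, 16, 17, 18] = (18)(1 11 3)(2 13 9)(4 10)(5 8 12)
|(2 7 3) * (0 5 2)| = |(0 5 2 7 3)| = 5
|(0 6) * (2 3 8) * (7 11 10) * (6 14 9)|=12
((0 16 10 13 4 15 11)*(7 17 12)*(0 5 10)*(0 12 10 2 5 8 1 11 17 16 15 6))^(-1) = [6, 8, 5, 3, 13, 2, 4, 12, 11, 9, 17, 1, 16, 10, 14, 0, 7, 15] = (0 6 4 13 10 17 15)(1 8 11)(2 5)(7 12 16)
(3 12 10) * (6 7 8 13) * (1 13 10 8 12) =(1 13 6 7 12 8 10 3) =[0, 13, 2, 1, 4, 5, 7, 12, 10, 9, 3, 11, 8, 6]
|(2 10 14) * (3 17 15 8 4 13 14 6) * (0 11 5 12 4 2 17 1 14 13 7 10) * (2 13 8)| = 14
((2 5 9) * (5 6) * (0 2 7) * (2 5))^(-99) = (0 5 9 7)(2 6) = [5, 1, 6, 3, 4, 9, 2, 0, 8, 7]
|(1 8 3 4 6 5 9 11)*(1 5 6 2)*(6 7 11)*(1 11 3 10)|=24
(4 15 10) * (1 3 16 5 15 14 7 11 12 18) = (1 3 16 5 15 10 4 14 7 11 12 18) = [0, 3, 2, 16, 14, 15, 6, 11, 8, 9, 4, 12, 18, 13, 7, 10, 5, 17, 1]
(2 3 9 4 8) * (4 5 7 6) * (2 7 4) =(2 3 9 5 4 8 7 6) =[0, 1, 3, 9, 8, 4, 2, 6, 7, 5]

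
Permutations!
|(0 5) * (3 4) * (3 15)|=6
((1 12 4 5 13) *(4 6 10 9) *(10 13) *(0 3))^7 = (0 3)(1 13 6 12)(4 9 10 5) = [3, 13, 2, 0, 9, 4, 12, 7, 8, 10, 5, 11, 1, 6]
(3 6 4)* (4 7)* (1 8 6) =(1 8 6 7 4 3) =[0, 8, 2, 1, 3, 5, 7, 4, 6]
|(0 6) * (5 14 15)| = 6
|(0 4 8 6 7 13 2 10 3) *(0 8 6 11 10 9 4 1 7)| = |(0 1 7 13 2 9 4 6)(3 8 11 10)| = 8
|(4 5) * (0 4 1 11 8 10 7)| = |(0 4 5 1 11 8 10 7)| = 8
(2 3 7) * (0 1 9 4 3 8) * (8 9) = (0 1 8)(2 9 4 3 7) = [1, 8, 9, 7, 3, 5, 6, 2, 0, 4]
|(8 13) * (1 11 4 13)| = |(1 11 4 13 8)| = 5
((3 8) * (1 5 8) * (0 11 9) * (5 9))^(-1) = (0 9 1 3 8 5 11) = [9, 3, 2, 8, 4, 11, 6, 7, 5, 1, 10, 0]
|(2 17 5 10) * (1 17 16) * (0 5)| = 7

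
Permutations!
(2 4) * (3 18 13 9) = (2 4)(3 18 13 9) = [0, 1, 4, 18, 2, 5, 6, 7, 8, 3, 10, 11, 12, 9, 14, 15, 16, 17, 13]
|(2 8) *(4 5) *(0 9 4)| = |(0 9 4 5)(2 8)| = 4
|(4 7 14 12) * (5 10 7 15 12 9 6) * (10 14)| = 12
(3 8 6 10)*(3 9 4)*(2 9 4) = [0, 1, 9, 8, 3, 5, 10, 7, 6, 2, 4] = (2 9)(3 8 6 10 4)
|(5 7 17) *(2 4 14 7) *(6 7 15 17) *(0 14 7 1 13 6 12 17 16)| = |(0 14 15 16)(1 13 6)(2 4 7 12 17 5)| = 12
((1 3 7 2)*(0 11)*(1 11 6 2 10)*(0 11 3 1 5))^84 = (11) = [0, 1, 2, 3, 4, 5, 6, 7, 8, 9, 10, 11]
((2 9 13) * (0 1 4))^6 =(13) =[0, 1, 2, 3, 4, 5, 6, 7, 8, 9, 10, 11, 12, 13]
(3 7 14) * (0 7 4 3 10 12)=(0 7 14 10 12)(3 4)=[7, 1, 2, 4, 3, 5, 6, 14, 8, 9, 12, 11, 0, 13, 10]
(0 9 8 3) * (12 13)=(0 9 8 3)(12 13)=[9, 1, 2, 0, 4, 5, 6, 7, 3, 8, 10, 11, 13, 12]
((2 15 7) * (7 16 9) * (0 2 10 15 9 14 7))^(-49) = (0 9 2)(7 10 15 16 14) = [9, 1, 0, 3, 4, 5, 6, 10, 8, 2, 15, 11, 12, 13, 7, 16, 14]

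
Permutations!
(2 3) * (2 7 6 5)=(2 3 7 6 5)=[0, 1, 3, 7, 4, 2, 5, 6]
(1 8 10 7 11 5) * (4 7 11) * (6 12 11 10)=(1 8 6 12 11 5)(4 7)=[0, 8, 2, 3, 7, 1, 12, 4, 6, 9, 10, 5, 11]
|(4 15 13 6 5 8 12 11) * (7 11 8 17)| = 8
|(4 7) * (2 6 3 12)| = |(2 6 3 12)(4 7)| = 4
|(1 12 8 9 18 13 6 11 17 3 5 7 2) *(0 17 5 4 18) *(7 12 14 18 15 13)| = 60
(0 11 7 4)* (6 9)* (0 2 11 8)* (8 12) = (0 12 8)(2 11 7 4)(6 9) = [12, 1, 11, 3, 2, 5, 9, 4, 0, 6, 10, 7, 8]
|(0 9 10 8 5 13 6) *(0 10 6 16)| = 8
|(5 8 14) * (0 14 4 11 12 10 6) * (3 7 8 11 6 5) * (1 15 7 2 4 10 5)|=|(0 14 3 2 4 6)(1 15 7 8 10)(5 11 12)|=30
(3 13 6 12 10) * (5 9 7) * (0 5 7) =(0 5 9)(3 13 6 12 10) =[5, 1, 2, 13, 4, 9, 12, 7, 8, 0, 3, 11, 10, 6]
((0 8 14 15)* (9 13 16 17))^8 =(17) =[0, 1, 2, 3, 4, 5, 6, 7, 8, 9, 10, 11, 12, 13, 14, 15, 16, 17]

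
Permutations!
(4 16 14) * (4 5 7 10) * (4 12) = [0, 1, 2, 3, 16, 7, 6, 10, 8, 9, 12, 11, 4, 13, 5, 15, 14] = (4 16 14 5 7 10 12)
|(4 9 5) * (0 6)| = 6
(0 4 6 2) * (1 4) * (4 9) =(0 1 9 4 6 2) =[1, 9, 0, 3, 6, 5, 2, 7, 8, 4]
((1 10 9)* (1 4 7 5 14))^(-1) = (1 14 5 7 4 9 10) = [0, 14, 2, 3, 9, 7, 6, 4, 8, 10, 1, 11, 12, 13, 5]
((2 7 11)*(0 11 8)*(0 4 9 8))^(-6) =(0 2)(7 11) =[2, 1, 0, 3, 4, 5, 6, 11, 8, 9, 10, 7]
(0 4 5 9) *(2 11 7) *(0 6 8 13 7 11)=[4, 1, 0, 3, 5, 9, 8, 2, 13, 6, 10, 11, 12, 7]=(0 4 5 9 6 8 13 7 2)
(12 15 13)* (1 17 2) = [0, 17, 1, 3, 4, 5, 6, 7, 8, 9, 10, 11, 15, 12, 14, 13, 16, 2] = (1 17 2)(12 15 13)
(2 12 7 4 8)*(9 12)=(2 9 12 7 4 8)=[0, 1, 9, 3, 8, 5, 6, 4, 2, 12, 10, 11, 7]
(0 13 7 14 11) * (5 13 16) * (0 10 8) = (0 16 5 13 7 14 11 10 8) = [16, 1, 2, 3, 4, 13, 6, 14, 0, 9, 8, 10, 12, 7, 11, 15, 5]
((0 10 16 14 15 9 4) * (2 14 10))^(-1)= (0 4 9 15 14 2)(10 16)= [4, 1, 0, 3, 9, 5, 6, 7, 8, 15, 16, 11, 12, 13, 2, 14, 10]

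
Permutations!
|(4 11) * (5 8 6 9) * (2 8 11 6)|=|(2 8)(4 6 9 5 11)|=10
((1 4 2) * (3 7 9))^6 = (9) = [0, 1, 2, 3, 4, 5, 6, 7, 8, 9]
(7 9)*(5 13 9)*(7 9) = (5 13 7) = [0, 1, 2, 3, 4, 13, 6, 5, 8, 9, 10, 11, 12, 7]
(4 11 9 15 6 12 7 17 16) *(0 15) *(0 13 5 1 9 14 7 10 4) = (0 15 6 12 10 4 11 14 7 17 16)(1 9 13 5) = [15, 9, 2, 3, 11, 1, 12, 17, 8, 13, 4, 14, 10, 5, 7, 6, 0, 16]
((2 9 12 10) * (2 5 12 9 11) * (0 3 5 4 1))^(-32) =(0 12 1 5 4 3 10) =[12, 5, 2, 10, 3, 4, 6, 7, 8, 9, 0, 11, 1]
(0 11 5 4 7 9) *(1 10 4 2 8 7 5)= [11, 10, 8, 3, 5, 2, 6, 9, 7, 0, 4, 1]= (0 11 1 10 4 5 2 8 7 9)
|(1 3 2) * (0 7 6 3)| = 6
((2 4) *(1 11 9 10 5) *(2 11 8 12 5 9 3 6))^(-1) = (1 5 12 8)(2 6 3 11 4)(9 10) = [0, 5, 6, 11, 2, 12, 3, 7, 1, 10, 9, 4, 8]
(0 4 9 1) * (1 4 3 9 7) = (0 3 9 4 7 1) = [3, 0, 2, 9, 7, 5, 6, 1, 8, 4]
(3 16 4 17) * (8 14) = [0, 1, 2, 16, 17, 5, 6, 7, 14, 9, 10, 11, 12, 13, 8, 15, 4, 3] = (3 16 4 17)(8 14)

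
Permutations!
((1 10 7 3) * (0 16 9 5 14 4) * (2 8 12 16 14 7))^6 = (1 9 2 7 12)(3 16 10 5 8) = [0, 9, 7, 16, 4, 8, 6, 12, 3, 2, 5, 11, 1, 13, 14, 15, 10]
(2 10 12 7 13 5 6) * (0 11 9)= (0 11 9)(2 10 12 7 13 5 6)= [11, 1, 10, 3, 4, 6, 2, 13, 8, 0, 12, 9, 7, 5]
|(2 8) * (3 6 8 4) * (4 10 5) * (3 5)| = |(2 10 3 6 8)(4 5)| = 10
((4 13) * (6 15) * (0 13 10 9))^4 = (15)(0 9 10 4 13) = [9, 1, 2, 3, 13, 5, 6, 7, 8, 10, 4, 11, 12, 0, 14, 15]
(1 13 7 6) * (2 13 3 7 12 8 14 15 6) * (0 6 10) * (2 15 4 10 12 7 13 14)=(0 6 1 3 13 7 15 12 8 2 14 4 10)=[6, 3, 14, 13, 10, 5, 1, 15, 2, 9, 0, 11, 8, 7, 4, 12]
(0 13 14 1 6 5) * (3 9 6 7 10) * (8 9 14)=(0 13 8 9 6 5)(1 7 10 3 14)=[13, 7, 2, 14, 4, 0, 5, 10, 9, 6, 3, 11, 12, 8, 1]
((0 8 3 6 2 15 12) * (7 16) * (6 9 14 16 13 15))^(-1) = (0 12 15 13 7 16 14 9 3 8)(2 6) = [12, 1, 6, 8, 4, 5, 2, 16, 0, 3, 10, 11, 15, 7, 9, 13, 14]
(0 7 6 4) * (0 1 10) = [7, 10, 2, 3, 1, 5, 4, 6, 8, 9, 0] = (0 7 6 4 1 10)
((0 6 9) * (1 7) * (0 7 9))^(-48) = (9) = [0, 1, 2, 3, 4, 5, 6, 7, 8, 9]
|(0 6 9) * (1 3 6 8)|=|(0 8 1 3 6 9)|=6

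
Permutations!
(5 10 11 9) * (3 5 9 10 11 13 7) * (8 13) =(3 5 11 10 8 13 7) =[0, 1, 2, 5, 4, 11, 6, 3, 13, 9, 8, 10, 12, 7]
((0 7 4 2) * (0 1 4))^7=(0 7)(1 4 2)=[7, 4, 1, 3, 2, 5, 6, 0]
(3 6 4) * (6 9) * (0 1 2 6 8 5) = (0 1 2 6 4 3 9 8 5) = [1, 2, 6, 9, 3, 0, 4, 7, 5, 8]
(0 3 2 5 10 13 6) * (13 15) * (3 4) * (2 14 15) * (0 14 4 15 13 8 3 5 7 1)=(0 15 8 3 4 5 10 2 7 1)(6 14 13)=[15, 0, 7, 4, 5, 10, 14, 1, 3, 9, 2, 11, 12, 6, 13, 8]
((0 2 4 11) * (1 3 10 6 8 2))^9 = (11) = [0, 1, 2, 3, 4, 5, 6, 7, 8, 9, 10, 11]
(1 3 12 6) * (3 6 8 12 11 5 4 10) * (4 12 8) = [0, 6, 2, 11, 10, 12, 1, 7, 8, 9, 3, 5, 4] = (1 6)(3 11 5 12 4 10)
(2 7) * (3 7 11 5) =[0, 1, 11, 7, 4, 3, 6, 2, 8, 9, 10, 5] =(2 11 5 3 7)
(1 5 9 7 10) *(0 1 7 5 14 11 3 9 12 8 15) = (0 1 14 11 3 9 5 12 8 15)(7 10) = [1, 14, 2, 9, 4, 12, 6, 10, 15, 5, 7, 3, 8, 13, 11, 0]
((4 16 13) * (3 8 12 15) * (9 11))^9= (16)(3 8 12 15)(9 11)= [0, 1, 2, 8, 4, 5, 6, 7, 12, 11, 10, 9, 15, 13, 14, 3, 16]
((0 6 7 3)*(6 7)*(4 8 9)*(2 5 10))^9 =(10) =[0, 1, 2, 3, 4, 5, 6, 7, 8, 9, 10]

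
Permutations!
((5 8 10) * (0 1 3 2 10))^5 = (0 5 2 1 8 10 3) = [5, 8, 1, 0, 4, 2, 6, 7, 10, 9, 3]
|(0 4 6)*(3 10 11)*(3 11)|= |(11)(0 4 6)(3 10)|= 6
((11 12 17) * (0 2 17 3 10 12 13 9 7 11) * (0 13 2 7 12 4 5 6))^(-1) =(0 6 5 4 10 3 12 9 13 17 2 11 7) =[6, 1, 11, 12, 10, 4, 5, 0, 8, 13, 3, 7, 9, 17, 14, 15, 16, 2]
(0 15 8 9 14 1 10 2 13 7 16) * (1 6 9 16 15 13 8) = (0 13 7 15 1 10 2 8 16)(6 9 14) = [13, 10, 8, 3, 4, 5, 9, 15, 16, 14, 2, 11, 12, 7, 6, 1, 0]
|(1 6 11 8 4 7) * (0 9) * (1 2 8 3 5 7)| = 18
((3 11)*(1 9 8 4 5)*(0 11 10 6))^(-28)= (0 3 6 11 10)(1 8 5 9 4)= [3, 8, 2, 6, 1, 9, 11, 7, 5, 4, 0, 10]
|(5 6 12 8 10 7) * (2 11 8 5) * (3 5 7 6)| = 14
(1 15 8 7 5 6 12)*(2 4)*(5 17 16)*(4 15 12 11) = [0, 12, 15, 3, 2, 6, 11, 17, 7, 9, 10, 4, 1, 13, 14, 8, 5, 16] = (1 12)(2 15 8 7 17 16 5 6 11 4)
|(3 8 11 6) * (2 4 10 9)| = |(2 4 10 9)(3 8 11 6)| = 4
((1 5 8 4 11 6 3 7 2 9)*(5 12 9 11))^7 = (1 12 9)(2 6 7 11 3)(4 5 8) = [0, 12, 6, 2, 5, 8, 7, 11, 4, 1, 10, 3, 9]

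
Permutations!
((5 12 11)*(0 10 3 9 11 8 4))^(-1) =(0 4 8 12 5 11 9 3 10) =[4, 1, 2, 10, 8, 11, 6, 7, 12, 3, 0, 9, 5]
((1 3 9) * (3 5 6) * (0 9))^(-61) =[3, 9, 2, 6, 4, 1, 5, 7, 8, 0] =(0 3 6 5 1 9)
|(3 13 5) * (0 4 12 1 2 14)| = 6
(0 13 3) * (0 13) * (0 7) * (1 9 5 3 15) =(0 7)(1 9 5 3 13 15) =[7, 9, 2, 13, 4, 3, 6, 0, 8, 5, 10, 11, 12, 15, 14, 1]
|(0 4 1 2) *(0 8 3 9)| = |(0 4 1 2 8 3 9)| = 7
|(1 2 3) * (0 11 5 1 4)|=|(0 11 5 1 2 3 4)|=7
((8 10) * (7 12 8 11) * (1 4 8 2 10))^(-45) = (12) = [0, 1, 2, 3, 4, 5, 6, 7, 8, 9, 10, 11, 12]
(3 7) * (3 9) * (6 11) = [0, 1, 2, 7, 4, 5, 11, 9, 8, 3, 10, 6] = (3 7 9)(6 11)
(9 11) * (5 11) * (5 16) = (5 11 9 16) = [0, 1, 2, 3, 4, 11, 6, 7, 8, 16, 10, 9, 12, 13, 14, 15, 5]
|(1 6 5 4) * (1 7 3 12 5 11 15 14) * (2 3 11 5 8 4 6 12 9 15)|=|(1 12 8 4 7 11 2 3 9 15 14)(5 6)|=22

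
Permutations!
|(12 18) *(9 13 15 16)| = |(9 13 15 16)(12 18)| = 4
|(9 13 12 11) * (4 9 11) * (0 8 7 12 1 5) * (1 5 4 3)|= |(0 8 7 12 3 1 4 9 13 5)|= 10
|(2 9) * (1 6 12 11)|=4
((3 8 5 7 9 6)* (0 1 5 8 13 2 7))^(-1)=(0 5 1)(2 13 3 6 9 7)=[5, 0, 13, 6, 4, 1, 9, 2, 8, 7, 10, 11, 12, 3]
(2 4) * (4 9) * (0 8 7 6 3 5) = (0 8 7 6 3 5)(2 9 4) = [8, 1, 9, 5, 2, 0, 3, 6, 7, 4]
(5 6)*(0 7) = (0 7)(5 6) = [7, 1, 2, 3, 4, 6, 5, 0]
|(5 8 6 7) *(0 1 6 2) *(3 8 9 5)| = |(0 1 6 7 3 8 2)(5 9)| = 14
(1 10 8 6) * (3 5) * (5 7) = (1 10 8 6)(3 7 5) = [0, 10, 2, 7, 4, 3, 1, 5, 6, 9, 8]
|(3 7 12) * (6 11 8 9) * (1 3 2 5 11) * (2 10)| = 11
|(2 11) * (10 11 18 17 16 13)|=7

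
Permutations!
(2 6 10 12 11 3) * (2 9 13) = (2 6 10 12 11 3 9 13) = [0, 1, 6, 9, 4, 5, 10, 7, 8, 13, 12, 3, 11, 2]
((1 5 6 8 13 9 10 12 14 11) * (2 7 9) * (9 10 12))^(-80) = [0, 13, 12, 3, 4, 2, 7, 14, 10, 1, 11, 8, 5, 9, 6] = (1 13 9)(2 12 5)(6 7 14)(8 10 11)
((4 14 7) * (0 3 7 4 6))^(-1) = (0 6 7 3)(4 14) = [6, 1, 2, 0, 14, 5, 7, 3, 8, 9, 10, 11, 12, 13, 4]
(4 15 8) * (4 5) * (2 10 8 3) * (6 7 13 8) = (2 10 6 7 13 8 5 4 15 3) = [0, 1, 10, 2, 15, 4, 7, 13, 5, 9, 6, 11, 12, 8, 14, 3]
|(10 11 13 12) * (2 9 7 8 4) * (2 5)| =12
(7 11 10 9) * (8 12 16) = (7 11 10 9)(8 12 16) = [0, 1, 2, 3, 4, 5, 6, 11, 12, 7, 9, 10, 16, 13, 14, 15, 8]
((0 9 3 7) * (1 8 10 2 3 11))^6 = (0 2 1)(3 8 9)(7 10 11) = [2, 0, 1, 8, 4, 5, 6, 10, 9, 3, 11, 7]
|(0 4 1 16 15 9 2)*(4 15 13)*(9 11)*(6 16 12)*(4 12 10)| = |(0 15 11 9 2)(1 10 4)(6 16 13 12)| = 60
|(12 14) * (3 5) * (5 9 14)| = |(3 9 14 12 5)| = 5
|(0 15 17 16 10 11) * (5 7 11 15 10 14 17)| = |(0 10 15 5 7 11)(14 17 16)| = 6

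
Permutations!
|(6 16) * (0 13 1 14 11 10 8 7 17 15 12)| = 22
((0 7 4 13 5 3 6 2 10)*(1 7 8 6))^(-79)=[8, 3, 10, 5, 7, 13, 2, 1, 6, 9, 0, 11, 12, 4]=(0 8 6 2 10)(1 3 5 13 4 7)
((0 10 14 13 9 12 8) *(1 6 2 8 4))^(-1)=(0 8 2 6 1 4 12 9 13 14 10)=[8, 4, 6, 3, 12, 5, 1, 7, 2, 13, 0, 11, 9, 14, 10]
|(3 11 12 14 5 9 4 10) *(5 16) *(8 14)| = |(3 11 12 8 14 16 5 9 4 10)| = 10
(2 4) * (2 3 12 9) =(2 4 3 12 9) =[0, 1, 4, 12, 3, 5, 6, 7, 8, 2, 10, 11, 9]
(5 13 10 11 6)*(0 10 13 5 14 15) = (0 10 11 6 14 15) = [10, 1, 2, 3, 4, 5, 14, 7, 8, 9, 11, 6, 12, 13, 15, 0]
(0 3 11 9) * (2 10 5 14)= [3, 1, 10, 11, 4, 14, 6, 7, 8, 0, 5, 9, 12, 13, 2]= (0 3 11 9)(2 10 5 14)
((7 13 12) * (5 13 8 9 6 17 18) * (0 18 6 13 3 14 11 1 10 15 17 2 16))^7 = [10, 0, 11, 6, 4, 17, 14, 9, 13, 12, 18, 16, 8, 7, 2, 5, 1, 3, 15] = (0 10 18 15 5 17 3 6 14 2 11 16 1)(7 9 12 8 13)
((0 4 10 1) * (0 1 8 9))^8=(0 8 4 9 10)=[8, 1, 2, 3, 9, 5, 6, 7, 4, 10, 0]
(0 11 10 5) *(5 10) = (0 11 5) = [11, 1, 2, 3, 4, 0, 6, 7, 8, 9, 10, 5]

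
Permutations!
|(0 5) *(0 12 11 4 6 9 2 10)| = 9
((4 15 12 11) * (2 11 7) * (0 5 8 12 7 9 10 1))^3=(0 12 1 8 10 5 9)(2 15 11 7 4)=[12, 8, 15, 3, 2, 9, 6, 4, 10, 0, 5, 7, 1, 13, 14, 11]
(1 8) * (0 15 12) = (0 15 12)(1 8) = [15, 8, 2, 3, 4, 5, 6, 7, 1, 9, 10, 11, 0, 13, 14, 12]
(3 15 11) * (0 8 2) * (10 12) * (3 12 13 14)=(0 8 2)(3 15 11 12 10 13 14)=[8, 1, 0, 15, 4, 5, 6, 7, 2, 9, 13, 12, 10, 14, 3, 11]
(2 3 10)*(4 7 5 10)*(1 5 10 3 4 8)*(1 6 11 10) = [0, 5, 4, 8, 7, 3, 11, 1, 6, 9, 2, 10] = (1 5 3 8 6 11 10 2 4 7)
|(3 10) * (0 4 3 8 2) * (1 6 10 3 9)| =|(0 4 9 1 6 10 8 2)| =8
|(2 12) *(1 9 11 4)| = 4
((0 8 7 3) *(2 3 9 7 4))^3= (0 2 8 3 4)(7 9)= [2, 1, 8, 4, 0, 5, 6, 9, 3, 7]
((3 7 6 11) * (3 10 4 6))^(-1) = (3 7)(4 10 11 6) = [0, 1, 2, 7, 10, 5, 4, 3, 8, 9, 11, 6]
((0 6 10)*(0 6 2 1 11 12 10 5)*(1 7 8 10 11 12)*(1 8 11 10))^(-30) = (12) = [0, 1, 2, 3, 4, 5, 6, 7, 8, 9, 10, 11, 12]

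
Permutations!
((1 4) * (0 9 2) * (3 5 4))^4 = (0 9 2) = [9, 1, 0, 3, 4, 5, 6, 7, 8, 2]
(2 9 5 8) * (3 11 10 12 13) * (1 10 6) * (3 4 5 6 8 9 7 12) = (1 10 3 11 8 2 7 12 13 4 5 9 6) = [0, 10, 7, 11, 5, 9, 1, 12, 2, 6, 3, 8, 13, 4]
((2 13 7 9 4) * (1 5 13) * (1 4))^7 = (1 13 9 5 7)(2 4) = [0, 13, 4, 3, 2, 7, 6, 1, 8, 5, 10, 11, 12, 9]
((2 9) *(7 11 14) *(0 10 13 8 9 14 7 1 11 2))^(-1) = [9, 14, 7, 3, 4, 5, 6, 11, 13, 8, 0, 1, 12, 10, 2] = (0 9 8 13 10)(1 14 2 7 11)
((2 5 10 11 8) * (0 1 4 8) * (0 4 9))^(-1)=(0 9 1)(2 8 4 11 10 5)=[9, 0, 8, 3, 11, 2, 6, 7, 4, 1, 5, 10]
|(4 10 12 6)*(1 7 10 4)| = |(1 7 10 12 6)| = 5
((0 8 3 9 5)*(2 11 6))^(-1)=(0 5 9 3 8)(2 6 11)=[5, 1, 6, 8, 4, 9, 11, 7, 0, 3, 10, 2]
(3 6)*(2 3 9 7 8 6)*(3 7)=(2 7 8 6 9 3)=[0, 1, 7, 2, 4, 5, 9, 8, 6, 3]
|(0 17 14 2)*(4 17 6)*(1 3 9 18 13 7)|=|(0 6 4 17 14 2)(1 3 9 18 13 7)|=6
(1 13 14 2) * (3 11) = [0, 13, 1, 11, 4, 5, 6, 7, 8, 9, 10, 3, 12, 14, 2] = (1 13 14 2)(3 11)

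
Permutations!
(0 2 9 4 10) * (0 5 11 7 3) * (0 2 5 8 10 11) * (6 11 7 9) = (0 5)(2 6 11 9 4 7 3)(8 10) = [5, 1, 6, 2, 7, 0, 11, 3, 10, 4, 8, 9]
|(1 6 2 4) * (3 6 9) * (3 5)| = |(1 9 5 3 6 2 4)| = 7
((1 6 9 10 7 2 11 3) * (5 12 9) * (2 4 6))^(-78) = (1 11)(2 3)(4 7 10 9 12 5 6) = [0, 11, 3, 2, 7, 6, 4, 10, 8, 12, 9, 1, 5]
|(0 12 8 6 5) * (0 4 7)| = 7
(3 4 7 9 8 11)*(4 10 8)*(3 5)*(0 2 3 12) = (0 2 3 10 8 11 5 12)(4 7 9) = [2, 1, 3, 10, 7, 12, 6, 9, 11, 4, 8, 5, 0]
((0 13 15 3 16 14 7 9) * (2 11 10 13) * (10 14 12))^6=(16)=[0, 1, 2, 3, 4, 5, 6, 7, 8, 9, 10, 11, 12, 13, 14, 15, 16]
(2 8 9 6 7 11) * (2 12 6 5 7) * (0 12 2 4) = (0 12 6 4)(2 8 9 5 7 11) = [12, 1, 8, 3, 0, 7, 4, 11, 9, 5, 10, 2, 6]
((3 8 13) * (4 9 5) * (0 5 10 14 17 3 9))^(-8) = [5, 1, 2, 17, 0, 4, 6, 7, 3, 13, 9, 11, 12, 8, 10, 15, 16, 14] = (0 5 4)(3 17 14 10 9 13 8)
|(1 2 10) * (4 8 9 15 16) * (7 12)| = |(1 2 10)(4 8 9 15 16)(7 12)| = 30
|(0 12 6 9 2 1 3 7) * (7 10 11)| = |(0 12 6 9 2 1 3 10 11 7)| = 10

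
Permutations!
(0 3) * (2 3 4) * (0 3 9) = (0 4 2 9) = [4, 1, 9, 3, 2, 5, 6, 7, 8, 0]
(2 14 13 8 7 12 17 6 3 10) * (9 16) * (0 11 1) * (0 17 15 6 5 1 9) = (0 11 9 16)(1 17 5)(2 14 13 8 7 12 15 6 3 10) = [11, 17, 14, 10, 4, 1, 3, 12, 7, 16, 2, 9, 15, 8, 13, 6, 0, 5]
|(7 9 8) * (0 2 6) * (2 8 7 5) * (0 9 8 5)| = 7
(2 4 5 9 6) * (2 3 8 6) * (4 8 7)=(2 8 6 3 7 4 5 9)=[0, 1, 8, 7, 5, 9, 3, 4, 6, 2]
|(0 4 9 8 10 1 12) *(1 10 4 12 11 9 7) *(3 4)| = |(0 12)(1 11 9 8 3 4 7)| = 14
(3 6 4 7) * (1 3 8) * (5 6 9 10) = [0, 3, 2, 9, 7, 6, 4, 8, 1, 10, 5] = (1 3 9 10 5 6 4 7 8)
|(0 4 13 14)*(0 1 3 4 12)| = |(0 12)(1 3 4 13 14)| = 10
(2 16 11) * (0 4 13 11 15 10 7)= (0 4 13 11 2 16 15 10 7)= [4, 1, 16, 3, 13, 5, 6, 0, 8, 9, 7, 2, 12, 11, 14, 10, 15]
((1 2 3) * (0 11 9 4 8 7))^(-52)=[9, 3, 1, 2, 7, 5, 6, 11, 0, 8, 10, 4]=(0 9 8)(1 3 2)(4 7 11)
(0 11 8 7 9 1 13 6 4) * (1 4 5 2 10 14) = [11, 13, 10, 3, 0, 2, 5, 9, 7, 4, 14, 8, 12, 6, 1] = (0 11 8 7 9 4)(1 13 6 5 2 10 14)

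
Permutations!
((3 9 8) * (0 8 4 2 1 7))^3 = (0 9 1 8 4 7 3 2) = [9, 8, 0, 2, 7, 5, 6, 3, 4, 1]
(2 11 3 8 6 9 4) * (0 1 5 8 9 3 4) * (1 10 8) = [10, 5, 11, 9, 2, 1, 3, 7, 6, 0, 8, 4] = (0 10 8 6 3 9)(1 5)(2 11 4)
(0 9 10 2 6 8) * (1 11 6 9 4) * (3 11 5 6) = [4, 5, 9, 11, 1, 6, 8, 7, 0, 10, 2, 3] = (0 4 1 5 6 8)(2 9 10)(3 11)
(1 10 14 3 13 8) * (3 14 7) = [0, 10, 2, 13, 4, 5, 6, 3, 1, 9, 7, 11, 12, 8, 14] = (14)(1 10 7 3 13 8)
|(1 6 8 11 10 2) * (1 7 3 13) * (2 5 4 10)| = |(1 6 8 11 2 7 3 13)(4 10 5)| = 24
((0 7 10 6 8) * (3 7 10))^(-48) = (10) = [0, 1, 2, 3, 4, 5, 6, 7, 8, 9, 10]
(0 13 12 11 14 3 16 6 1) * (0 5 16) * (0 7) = (0 13 12 11 14 3 7)(1 5 16 6) = [13, 5, 2, 7, 4, 16, 1, 0, 8, 9, 10, 14, 11, 12, 3, 15, 6]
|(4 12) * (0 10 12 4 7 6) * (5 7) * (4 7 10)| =12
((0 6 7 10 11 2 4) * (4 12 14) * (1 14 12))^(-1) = (0 4 14 1 2 11 10 7 6) = [4, 2, 11, 3, 14, 5, 0, 6, 8, 9, 7, 10, 12, 13, 1]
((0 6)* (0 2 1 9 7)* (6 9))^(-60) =(9) =[0, 1, 2, 3, 4, 5, 6, 7, 8, 9]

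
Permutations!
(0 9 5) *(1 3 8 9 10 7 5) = (0 10 7 5)(1 3 8 9) = [10, 3, 2, 8, 4, 0, 6, 5, 9, 1, 7]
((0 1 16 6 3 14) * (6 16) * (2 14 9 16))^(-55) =(0 1 6 3 9 16 2 14) =[1, 6, 14, 9, 4, 5, 3, 7, 8, 16, 10, 11, 12, 13, 0, 15, 2]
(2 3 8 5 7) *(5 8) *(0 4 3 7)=[4, 1, 7, 5, 3, 0, 6, 2, 8]=(8)(0 4 3 5)(2 7)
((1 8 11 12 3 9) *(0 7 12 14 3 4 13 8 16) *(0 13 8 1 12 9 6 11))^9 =(16)(0 12)(3 6 11 14)(4 7)(8 9) =[12, 1, 2, 6, 7, 5, 11, 4, 9, 8, 10, 14, 0, 13, 3, 15, 16]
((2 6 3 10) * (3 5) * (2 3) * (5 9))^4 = (10) = [0, 1, 2, 3, 4, 5, 6, 7, 8, 9, 10]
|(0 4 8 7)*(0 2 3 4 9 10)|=15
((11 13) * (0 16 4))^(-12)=(16)=[0, 1, 2, 3, 4, 5, 6, 7, 8, 9, 10, 11, 12, 13, 14, 15, 16]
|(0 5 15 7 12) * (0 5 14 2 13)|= 4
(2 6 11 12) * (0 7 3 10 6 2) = (0 7 3 10 6 11 12) = [7, 1, 2, 10, 4, 5, 11, 3, 8, 9, 6, 12, 0]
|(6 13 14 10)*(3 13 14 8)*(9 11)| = 6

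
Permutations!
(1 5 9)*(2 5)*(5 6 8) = (1 2 6 8 5 9) = [0, 2, 6, 3, 4, 9, 8, 7, 5, 1]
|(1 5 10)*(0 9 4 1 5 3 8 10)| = 8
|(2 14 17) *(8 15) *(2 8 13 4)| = 7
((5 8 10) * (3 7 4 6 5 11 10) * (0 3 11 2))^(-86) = (0 6 10 7 8)(2 4 11 3 5) = [6, 1, 4, 5, 11, 2, 10, 8, 0, 9, 7, 3]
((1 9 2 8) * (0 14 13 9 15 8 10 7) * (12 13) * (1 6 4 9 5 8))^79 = (0 4 12 2 5 7 6 14 9 13 10 8)(1 15) = [4, 15, 5, 3, 12, 7, 14, 6, 0, 13, 8, 11, 2, 10, 9, 1]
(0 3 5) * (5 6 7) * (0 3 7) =(0 7 5 3 6) =[7, 1, 2, 6, 4, 3, 0, 5]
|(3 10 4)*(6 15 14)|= 3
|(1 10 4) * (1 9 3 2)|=|(1 10 4 9 3 2)|=6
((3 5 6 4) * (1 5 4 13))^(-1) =[0, 13, 2, 4, 3, 1, 5, 7, 8, 9, 10, 11, 12, 6] =(1 13 6 5)(3 4)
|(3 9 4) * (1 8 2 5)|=12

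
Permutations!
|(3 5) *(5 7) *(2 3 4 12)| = |(2 3 7 5 4 12)| = 6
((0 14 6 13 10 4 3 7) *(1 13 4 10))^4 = (0 3 6)(4 14 7) = [3, 1, 2, 6, 14, 5, 0, 4, 8, 9, 10, 11, 12, 13, 7]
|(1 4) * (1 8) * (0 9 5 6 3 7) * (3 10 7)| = |(0 9 5 6 10 7)(1 4 8)| = 6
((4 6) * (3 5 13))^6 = (13) = [0, 1, 2, 3, 4, 5, 6, 7, 8, 9, 10, 11, 12, 13]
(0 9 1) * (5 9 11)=(0 11 5 9 1)=[11, 0, 2, 3, 4, 9, 6, 7, 8, 1, 10, 5]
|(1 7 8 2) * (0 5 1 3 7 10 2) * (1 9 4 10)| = |(0 5 9 4 10 2 3 7 8)| = 9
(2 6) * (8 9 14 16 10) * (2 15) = (2 6 15)(8 9 14 16 10) = [0, 1, 6, 3, 4, 5, 15, 7, 9, 14, 8, 11, 12, 13, 16, 2, 10]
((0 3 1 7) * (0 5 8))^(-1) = (0 8 5 7 1 3) = [8, 3, 2, 0, 4, 7, 6, 1, 5]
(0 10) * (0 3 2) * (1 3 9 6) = (0 10 9 6 1 3 2) = [10, 3, 0, 2, 4, 5, 1, 7, 8, 6, 9]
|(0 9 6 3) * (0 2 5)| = |(0 9 6 3 2 5)| = 6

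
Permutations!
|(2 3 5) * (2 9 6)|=5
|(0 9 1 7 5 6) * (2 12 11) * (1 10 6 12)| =12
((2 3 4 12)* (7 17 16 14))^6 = [0, 1, 4, 12, 2, 5, 6, 16, 8, 9, 10, 11, 3, 13, 17, 15, 7, 14] = (2 4)(3 12)(7 16)(14 17)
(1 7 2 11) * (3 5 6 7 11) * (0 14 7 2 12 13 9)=[14, 11, 3, 5, 4, 6, 2, 12, 8, 0, 10, 1, 13, 9, 7]=(0 14 7 12 13 9)(1 11)(2 3 5 6)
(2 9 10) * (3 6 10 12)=(2 9 12 3 6 10)=[0, 1, 9, 6, 4, 5, 10, 7, 8, 12, 2, 11, 3]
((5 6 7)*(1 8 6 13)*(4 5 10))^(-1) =(1 13 5 4 10 7 6 8) =[0, 13, 2, 3, 10, 4, 8, 6, 1, 9, 7, 11, 12, 5]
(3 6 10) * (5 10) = (3 6 5 10) = [0, 1, 2, 6, 4, 10, 5, 7, 8, 9, 3]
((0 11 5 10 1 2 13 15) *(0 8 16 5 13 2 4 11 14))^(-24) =[0, 13, 2, 3, 15, 4, 6, 7, 10, 9, 11, 8, 12, 16, 14, 5, 1] =(1 13 16)(4 15 5)(8 10 11)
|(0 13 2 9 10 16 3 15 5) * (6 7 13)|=|(0 6 7 13 2 9 10 16 3 15 5)|=11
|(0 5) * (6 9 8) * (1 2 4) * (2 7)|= 12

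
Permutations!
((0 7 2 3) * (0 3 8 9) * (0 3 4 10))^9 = (0 7 2 8 9 3 4 10) = [7, 1, 8, 4, 10, 5, 6, 2, 9, 3, 0]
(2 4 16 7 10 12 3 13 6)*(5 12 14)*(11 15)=(2 4 16 7 10 14 5 12 3 13 6)(11 15)=[0, 1, 4, 13, 16, 12, 2, 10, 8, 9, 14, 15, 3, 6, 5, 11, 7]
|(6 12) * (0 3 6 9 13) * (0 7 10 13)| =|(0 3 6 12 9)(7 10 13)| =15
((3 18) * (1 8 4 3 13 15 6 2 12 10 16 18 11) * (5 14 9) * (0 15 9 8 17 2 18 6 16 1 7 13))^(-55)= (18)(3 4 8 14 5 9 13 7 11)= [0, 1, 2, 4, 8, 9, 6, 11, 14, 13, 10, 3, 12, 7, 5, 15, 16, 17, 18]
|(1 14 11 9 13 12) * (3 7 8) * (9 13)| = |(1 14 11 13 12)(3 7 8)| = 15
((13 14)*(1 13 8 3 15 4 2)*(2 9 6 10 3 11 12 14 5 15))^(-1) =(1 2 3 10 6 9 4 15 5 13)(8 14 12 11) =[0, 2, 3, 10, 15, 13, 9, 7, 14, 4, 6, 8, 11, 1, 12, 5]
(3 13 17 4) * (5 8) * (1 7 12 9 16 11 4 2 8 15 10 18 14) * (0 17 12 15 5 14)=(0 17 2 8 14 1 7 15 10 18)(3 13 12 9 16 11 4)=[17, 7, 8, 13, 3, 5, 6, 15, 14, 16, 18, 4, 9, 12, 1, 10, 11, 2, 0]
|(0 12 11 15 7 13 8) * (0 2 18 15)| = |(0 12 11)(2 18 15 7 13 8)| = 6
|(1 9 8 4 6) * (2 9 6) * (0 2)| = 10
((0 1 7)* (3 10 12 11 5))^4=(0 1 7)(3 5 11 12 10)=[1, 7, 2, 5, 4, 11, 6, 0, 8, 9, 3, 12, 10]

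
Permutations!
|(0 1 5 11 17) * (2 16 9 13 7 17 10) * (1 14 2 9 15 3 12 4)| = |(0 14 2 16 15 3 12 4 1 5 11 10 9 13 7 17)| = 16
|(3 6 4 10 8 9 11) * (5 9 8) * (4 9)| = 12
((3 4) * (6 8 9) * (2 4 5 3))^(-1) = (2 4)(3 5)(6 9 8) = [0, 1, 4, 5, 2, 3, 9, 7, 6, 8]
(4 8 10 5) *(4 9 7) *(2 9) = (2 9 7 4 8 10 5) = [0, 1, 9, 3, 8, 2, 6, 4, 10, 7, 5]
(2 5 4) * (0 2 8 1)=(0 2 5 4 8 1)=[2, 0, 5, 3, 8, 4, 6, 7, 1]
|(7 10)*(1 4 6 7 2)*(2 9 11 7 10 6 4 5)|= 15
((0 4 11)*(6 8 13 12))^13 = [4, 1, 2, 3, 11, 5, 8, 7, 13, 9, 10, 0, 6, 12] = (0 4 11)(6 8 13 12)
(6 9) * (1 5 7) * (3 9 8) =[0, 5, 2, 9, 4, 7, 8, 1, 3, 6] =(1 5 7)(3 9 6 8)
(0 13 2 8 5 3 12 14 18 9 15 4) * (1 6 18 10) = [13, 6, 8, 12, 0, 3, 18, 7, 5, 15, 1, 11, 14, 2, 10, 4, 16, 17, 9] = (0 13 2 8 5 3 12 14 10 1 6 18 9 15 4)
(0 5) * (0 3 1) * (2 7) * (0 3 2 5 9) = [9, 3, 7, 1, 4, 2, 6, 5, 8, 0] = (0 9)(1 3)(2 7 5)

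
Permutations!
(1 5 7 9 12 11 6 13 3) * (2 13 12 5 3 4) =[0, 3, 13, 1, 2, 7, 12, 9, 8, 5, 10, 6, 11, 4] =(1 3)(2 13 4)(5 7 9)(6 12 11)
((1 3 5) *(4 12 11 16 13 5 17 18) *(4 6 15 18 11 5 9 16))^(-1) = [0, 5, 2, 1, 11, 12, 18, 7, 8, 13, 10, 17, 4, 16, 14, 6, 9, 3, 15] = (1 5 12 4 11 17 3)(6 18 15)(9 13 16)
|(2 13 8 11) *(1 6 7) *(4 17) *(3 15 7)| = 20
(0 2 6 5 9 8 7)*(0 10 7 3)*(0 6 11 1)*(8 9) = (0 2 11 1)(3 6 5 8)(7 10) = [2, 0, 11, 6, 4, 8, 5, 10, 3, 9, 7, 1]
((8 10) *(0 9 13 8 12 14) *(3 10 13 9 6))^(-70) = (0 3 12)(6 10 14) = [3, 1, 2, 12, 4, 5, 10, 7, 8, 9, 14, 11, 0, 13, 6]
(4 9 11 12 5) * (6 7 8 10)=[0, 1, 2, 3, 9, 4, 7, 8, 10, 11, 6, 12, 5]=(4 9 11 12 5)(6 7 8 10)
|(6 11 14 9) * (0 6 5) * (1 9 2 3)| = |(0 6 11 14 2 3 1 9 5)| = 9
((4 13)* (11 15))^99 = (4 13)(11 15) = [0, 1, 2, 3, 13, 5, 6, 7, 8, 9, 10, 15, 12, 4, 14, 11]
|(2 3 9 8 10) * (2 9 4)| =|(2 3 4)(8 10 9)| =3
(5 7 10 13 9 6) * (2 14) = (2 14)(5 7 10 13 9 6) = [0, 1, 14, 3, 4, 7, 5, 10, 8, 6, 13, 11, 12, 9, 2]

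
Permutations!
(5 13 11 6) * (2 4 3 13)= [0, 1, 4, 13, 3, 2, 5, 7, 8, 9, 10, 6, 12, 11]= (2 4 3 13 11 6 5)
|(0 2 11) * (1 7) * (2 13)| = 4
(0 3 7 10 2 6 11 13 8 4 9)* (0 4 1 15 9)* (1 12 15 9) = [3, 9, 6, 7, 0, 5, 11, 10, 12, 4, 2, 13, 15, 8, 14, 1] = (0 3 7 10 2 6 11 13 8 12 15 1 9 4)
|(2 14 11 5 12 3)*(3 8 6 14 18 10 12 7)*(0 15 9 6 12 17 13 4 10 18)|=20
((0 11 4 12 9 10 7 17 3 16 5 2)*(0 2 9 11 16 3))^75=(0 7 9 16 17 10 5)=[7, 1, 2, 3, 4, 0, 6, 9, 8, 16, 5, 11, 12, 13, 14, 15, 17, 10]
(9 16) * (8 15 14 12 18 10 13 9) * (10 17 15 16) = (8 16)(9 10 13)(12 18 17 15 14) = [0, 1, 2, 3, 4, 5, 6, 7, 16, 10, 13, 11, 18, 9, 12, 14, 8, 15, 17]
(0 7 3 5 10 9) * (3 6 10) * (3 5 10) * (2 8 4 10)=(0 7 6 3 2 8 4 10 9)=[7, 1, 8, 2, 10, 5, 3, 6, 4, 0, 9]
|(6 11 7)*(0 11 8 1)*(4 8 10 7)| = 15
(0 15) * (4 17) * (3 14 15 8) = (0 8 3 14 15)(4 17) = [8, 1, 2, 14, 17, 5, 6, 7, 3, 9, 10, 11, 12, 13, 15, 0, 16, 4]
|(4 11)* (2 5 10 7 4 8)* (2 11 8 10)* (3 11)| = |(2 5)(3 11 10 7 4 8)| = 6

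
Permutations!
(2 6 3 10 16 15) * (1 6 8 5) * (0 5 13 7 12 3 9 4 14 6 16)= [5, 16, 8, 10, 14, 1, 9, 12, 13, 4, 0, 11, 3, 7, 6, 2, 15]= (0 5 1 16 15 2 8 13 7 12 3 10)(4 14 6 9)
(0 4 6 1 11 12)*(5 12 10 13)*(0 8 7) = [4, 11, 2, 3, 6, 12, 1, 0, 7, 9, 13, 10, 8, 5] = (0 4 6 1 11 10 13 5 12 8 7)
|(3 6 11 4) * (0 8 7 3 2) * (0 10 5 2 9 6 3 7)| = 12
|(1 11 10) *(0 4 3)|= 3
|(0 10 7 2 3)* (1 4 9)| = |(0 10 7 2 3)(1 4 9)| = 15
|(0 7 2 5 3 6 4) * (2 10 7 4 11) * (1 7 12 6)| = |(0 4)(1 7 10 12 6 11 2 5 3)| = 18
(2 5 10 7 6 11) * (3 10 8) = (2 5 8 3 10 7 6 11) = [0, 1, 5, 10, 4, 8, 11, 6, 3, 9, 7, 2]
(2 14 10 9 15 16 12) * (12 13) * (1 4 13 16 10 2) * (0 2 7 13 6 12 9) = [2, 4, 14, 3, 6, 5, 12, 13, 8, 15, 0, 11, 1, 9, 7, 10, 16] = (16)(0 2 14 7 13 9 15 10)(1 4 6 12)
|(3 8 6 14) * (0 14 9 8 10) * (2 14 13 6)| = 9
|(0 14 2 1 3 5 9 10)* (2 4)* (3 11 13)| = |(0 14 4 2 1 11 13 3 5 9 10)| = 11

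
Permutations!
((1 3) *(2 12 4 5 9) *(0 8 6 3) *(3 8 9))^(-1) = [1, 3, 9, 5, 12, 4, 8, 7, 6, 0, 10, 11, 2] = (0 1 3 5 4 12 2 9)(6 8)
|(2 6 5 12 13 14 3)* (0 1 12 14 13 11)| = 20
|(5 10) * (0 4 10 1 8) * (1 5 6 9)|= |(0 4 10 6 9 1 8)|= 7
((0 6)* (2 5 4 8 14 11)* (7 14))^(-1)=(0 6)(2 11 14 7 8 4 5)=[6, 1, 11, 3, 5, 2, 0, 8, 4, 9, 10, 14, 12, 13, 7]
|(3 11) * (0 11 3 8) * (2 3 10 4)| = |(0 11 8)(2 3 10 4)| = 12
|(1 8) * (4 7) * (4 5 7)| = |(1 8)(5 7)| = 2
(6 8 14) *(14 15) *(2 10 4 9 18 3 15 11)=(2 10 4 9 18 3 15 14 6 8 11)=[0, 1, 10, 15, 9, 5, 8, 7, 11, 18, 4, 2, 12, 13, 6, 14, 16, 17, 3]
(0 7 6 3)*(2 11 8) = (0 7 6 3)(2 11 8) = [7, 1, 11, 0, 4, 5, 3, 6, 2, 9, 10, 8]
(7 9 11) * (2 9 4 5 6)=(2 9 11 7 4 5 6)=[0, 1, 9, 3, 5, 6, 2, 4, 8, 11, 10, 7]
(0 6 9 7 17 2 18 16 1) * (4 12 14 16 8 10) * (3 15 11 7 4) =(0 6 9 4 12 14 16 1)(2 18 8 10 3 15 11 7 17) =[6, 0, 18, 15, 12, 5, 9, 17, 10, 4, 3, 7, 14, 13, 16, 11, 1, 2, 8]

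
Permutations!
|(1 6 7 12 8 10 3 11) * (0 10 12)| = 14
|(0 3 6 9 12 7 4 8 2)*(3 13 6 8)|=10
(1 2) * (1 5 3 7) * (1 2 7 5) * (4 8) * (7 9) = (1 9 7 2)(3 5)(4 8) = [0, 9, 1, 5, 8, 3, 6, 2, 4, 7]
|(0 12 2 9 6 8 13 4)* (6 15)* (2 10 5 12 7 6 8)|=|(0 7 6 2 9 15 8 13 4)(5 12 10)|=9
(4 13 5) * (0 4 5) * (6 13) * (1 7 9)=(0 4 6 13)(1 7 9)=[4, 7, 2, 3, 6, 5, 13, 9, 8, 1, 10, 11, 12, 0]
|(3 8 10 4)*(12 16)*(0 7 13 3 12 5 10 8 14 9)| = |(0 7 13 3 14 9)(4 12 16 5 10)| = 30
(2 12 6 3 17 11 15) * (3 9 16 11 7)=[0, 1, 12, 17, 4, 5, 9, 3, 8, 16, 10, 15, 6, 13, 14, 2, 11, 7]=(2 12 6 9 16 11 15)(3 17 7)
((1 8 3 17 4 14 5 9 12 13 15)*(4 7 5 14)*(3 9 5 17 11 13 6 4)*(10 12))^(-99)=(7 17)=[0, 1, 2, 3, 4, 5, 6, 17, 8, 9, 10, 11, 12, 13, 14, 15, 16, 7]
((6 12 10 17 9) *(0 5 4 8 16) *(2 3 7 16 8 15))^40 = [0, 1, 2, 3, 4, 5, 6, 7, 8, 9, 10, 11, 12, 13, 14, 15, 16, 17] = (17)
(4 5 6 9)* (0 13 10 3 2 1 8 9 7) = [13, 8, 1, 2, 5, 6, 7, 0, 9, 4, 3, 11, 12, 10] = (0 13 10 3 2 1 8 9 4 5 6 7)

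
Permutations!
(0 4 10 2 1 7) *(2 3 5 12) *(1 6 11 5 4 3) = (0 3 4 10 1 7)(2 6 11 5 12) = [3, 7, 6, 4, 10, 12, 11, 0, 8, 9, 1, 5, 2]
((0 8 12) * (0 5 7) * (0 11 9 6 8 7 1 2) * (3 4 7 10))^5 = (0 11 5 3 6 2 7 12 10 9 1 4 8) = [11, 4, 7, 6, 8, 3, 2, 12, 0, 1, 9, 5, 10]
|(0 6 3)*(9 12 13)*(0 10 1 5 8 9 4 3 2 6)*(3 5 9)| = |(1 9 12 13 4 5 8 3 10)(2 6)| = 18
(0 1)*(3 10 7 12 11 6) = (0 1)(3 10 7 12 11 6) = [1, 0, 2, 10, 4, 5, 3, 12, 8, 9, 7, 6, 11]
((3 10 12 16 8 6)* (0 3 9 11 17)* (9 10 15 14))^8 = (0 3 15 14 9 11 17)(6 16 10 8 12) = [3, 1, 2, 15, 4, 5, 16, 7, 12, 11, 8, 17, 6, 13, 9, 14, 10, 0]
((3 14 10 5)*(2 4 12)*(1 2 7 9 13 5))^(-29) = (1 7 3 2 9 14 4 13 10 12 5) = [0, 7, 9, 2, 13, 1, 6, 3, 8, 14, 12, 11, 5, 10, 4]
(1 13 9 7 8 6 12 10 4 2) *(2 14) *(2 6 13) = (1 2)(4 14 6 12 10)(7 8 13 9) = [0, 2, 1, 3, 14, 5, 12, 8, 13, 7, 4, 11, 10, 9, 6]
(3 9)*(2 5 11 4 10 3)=[0, 1, 5, 9, 10, 11, 6, 7, 8, 2, 3, 4]=(2 5 11 4 10 3 9)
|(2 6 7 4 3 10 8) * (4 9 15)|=9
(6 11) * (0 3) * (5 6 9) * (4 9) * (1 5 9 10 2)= [3, 5, 1, 0, 10, 6, 11, 7, 8, 9, 2, 4]= (0 3)(1 5 6 11 4 10 2)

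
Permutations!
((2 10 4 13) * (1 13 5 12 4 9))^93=(1 10 13 9 2)=[0, 10, 1, 3, 4, 5, 6, 7, 8, 2, 13, 11, 12, 9]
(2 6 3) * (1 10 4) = (1 10 4)(2 6 3) = [0, 10, 6, 2, 1, 5, 3, 7, 8, 9, 4]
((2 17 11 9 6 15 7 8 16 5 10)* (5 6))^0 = [0, 1, 2, 3, 4, 5, 6, 7, 8, 9, 10, 11, 12, 13, 14, 15, 16, 17] = (17)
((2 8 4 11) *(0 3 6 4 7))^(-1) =(0 7 8 2 11 4 6 3) =[7, 1, 11, 0, 6, 5, 3, 8, 2, 9, 10, 4]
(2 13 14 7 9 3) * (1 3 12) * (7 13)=(1 3 2 7 9 12)(13 14)=[0, 3, 7, 2, 4, 5, 6, 9, 8, 12, 10, 11, 1, 14, 13]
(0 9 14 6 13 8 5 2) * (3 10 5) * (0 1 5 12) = (0 9 14 6 13 8 3 10 12)(1 5 2) = [9, 5, 1, 10, 4, 2, 13, 7, 3, 14, 12, 11, 0, 8, 6]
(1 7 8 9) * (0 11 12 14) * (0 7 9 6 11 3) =(0 3)(1 9)(6 11 12 14 7 8) =[3, 9, 2, 0, 4, 5, 11, 8, 6, 1, 10, 12, 14, 13, 7]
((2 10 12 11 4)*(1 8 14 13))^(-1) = [0, 13, 4, 3, 11, 5, 6, 7, 1, 9, 2, 12, 10, 14, 8] = (1 13 14 8)(2 4 11 12 10)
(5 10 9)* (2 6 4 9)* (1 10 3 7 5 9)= (1 10 2 6 4)(3 7 5)= [0, 10, 6, 7, 1, 3, 4, 5, 8, 9, 2]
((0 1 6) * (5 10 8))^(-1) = (0 6 1)(5 8 10) = [6, 0, 2, 3, 4, 8, 1, 7, 10, 9, 5]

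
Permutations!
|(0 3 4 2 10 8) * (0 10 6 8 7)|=|(0 3 4 2 6 8 10 7)|=8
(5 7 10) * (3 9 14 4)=(3 9 14 4)(5 7 10)=[0, 1, 2, 9, 3, 7, 6, 10, 8, 14, 5, 11, 12, 13, 4]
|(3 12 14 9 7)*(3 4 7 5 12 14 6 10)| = 14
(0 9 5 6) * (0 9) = (5 6 9) = [0, 1, 2, 3, 4, 6, 9, 7, 8, 5]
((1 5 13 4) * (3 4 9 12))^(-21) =(13) =[0, 1, 2, 3, 4, 5, 6, 7, 8, 9, 10, 11, 12, 13]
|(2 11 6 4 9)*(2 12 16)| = |(2 11 6 4 9 12 16)| = 7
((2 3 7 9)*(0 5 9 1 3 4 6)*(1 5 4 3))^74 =(0 6 4)(2 9 5 7 3) =[6, 1, 9, 2, 0, 7, 4, 3, 8, 5]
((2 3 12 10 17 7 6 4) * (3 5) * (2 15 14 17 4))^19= (2 17 4 3 6 14 10 5 7 15 12)= [0, 1, 17, 6, 3, 7, 14, 15, 8, 9, 5, 11, 2, 13, 10, 12, 16, 4]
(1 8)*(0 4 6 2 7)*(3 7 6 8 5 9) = (0 4 8 1 5 9 3 7)(2 6) = [4, 5, 6, 7, 8, 9, 2, 0, 1, 3]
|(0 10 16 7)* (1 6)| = |(0 10 16 7)(1 6)| = 4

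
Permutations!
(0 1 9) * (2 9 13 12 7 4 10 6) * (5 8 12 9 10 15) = (0 1 13 9)(2 10 6)(4 15 5 8 12 7) = [1, 13, 10, 3, 15, 8, 2, 4, 12, 0, 6, 11, 7, 9, 14, 5]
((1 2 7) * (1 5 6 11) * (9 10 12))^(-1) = (1 11 6 5 7 2)(9 12 10) = [0, 11, 1, 3, 4, 7, 5, 2, 8, 12, 9, 6, 10]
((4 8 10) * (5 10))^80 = (10) = [0, 1, 2, 3, 4, 5, 6, 7, 8, 9, 10]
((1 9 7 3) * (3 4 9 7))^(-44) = (1 7 4 9 3) = [0, 7, 2, 1, 9, 5, 6, 4, 8, 3]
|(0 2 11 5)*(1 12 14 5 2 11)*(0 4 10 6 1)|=21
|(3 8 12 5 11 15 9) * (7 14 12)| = 9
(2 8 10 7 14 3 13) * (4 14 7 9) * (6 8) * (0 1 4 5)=(0 1 4 14 3 13 2 6 8 10 9 5)=[1, 4, 6, 13, 14, 0, 8, 7, 10, 5, 9, 11, 12, 2, 3]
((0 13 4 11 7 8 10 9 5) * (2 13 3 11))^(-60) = (13)(0 8)(3 10)(5 7)(9 11) = [8, 1, 2, 10, 4, 7, 6, 5, 0, 11, 3, 9, 12, 13]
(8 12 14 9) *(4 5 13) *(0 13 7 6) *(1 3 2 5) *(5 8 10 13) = (0 5 7 6)(1 3 2 8 12 14 9 10 13 4) = [5, 3, 8, 2, 1, 7, 0, 6, 12, 10, 13, 11, 14, 4, 9]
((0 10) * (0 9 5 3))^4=(0 3 5 9 10)=[3, 1, 2, 5, 4, 9, 6, 7, 8, 10, 0]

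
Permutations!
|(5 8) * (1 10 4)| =|(1 10 4)(5 8)| =6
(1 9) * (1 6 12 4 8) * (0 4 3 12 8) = (0 4)(1 9 6 8)(3 12) = [4, 9, 2, 12, 0, 5, 8, 7, 1, 6, 10, 11, 3]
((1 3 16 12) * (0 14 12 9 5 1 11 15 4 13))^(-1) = [13, 5, 2, 1, 15, 9, 6, 7, 8, 16, 10, 12, 14, 4, 0, 11, 3] = (0 13 4 15 11 12 14)(1 5 9 16 3)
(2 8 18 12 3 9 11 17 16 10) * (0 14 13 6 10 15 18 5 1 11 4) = (0 14 13 6 10 2 8 5 1 11 17 16 15 18 12 3 9 4) = [14, 11, 8, 9, 0, 1, 10, 7, 5, 4, 2, 17, 3, 6, 13, 18, 15, 16, 12]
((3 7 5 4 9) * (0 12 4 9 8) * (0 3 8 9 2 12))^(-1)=(2 5 7 3 8 9 4 12)=[0, 1, 5, 8, 12, 7, 6, 3, 9, 4, 10, 11, 2]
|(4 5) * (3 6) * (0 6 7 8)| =10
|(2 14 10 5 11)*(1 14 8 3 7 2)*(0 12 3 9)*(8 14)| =12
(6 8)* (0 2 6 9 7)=[2, 1, 6, 3, 4, 5, 8, 0, 9, 7]=(0 2 6 8 9 7)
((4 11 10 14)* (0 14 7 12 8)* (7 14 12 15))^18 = (15)(4 10)(11 14) = [0, 1, 2, 3, 10, 5, 6, 7, 8, 9, 4, 14, 12, 13, 11, 15]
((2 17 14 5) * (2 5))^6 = (17) = [0, 1, 2, 3, 4, 5, 6, 7, 8, 9, 10, 11, 12, 13, 14, 15, 16, 17]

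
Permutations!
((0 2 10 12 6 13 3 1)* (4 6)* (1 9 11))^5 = [6, 4, 13, 2, 11, 5, 1, 7, 8, 10, 3, 12, 9, 0] = (0 6 1 4 11 12 9 10 3 2 13)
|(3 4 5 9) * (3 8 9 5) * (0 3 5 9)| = 6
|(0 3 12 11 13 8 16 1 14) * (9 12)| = |(0 3 9 12 11 13 8 16 1 14)| = 10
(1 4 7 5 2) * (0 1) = [1, 4, 0, 3, 7, 2, 6, 5] = (0 1 4 7 5 2)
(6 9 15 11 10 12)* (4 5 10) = (4 5 10 12 6 9 15 11) = [0, 1, 2, 3, 5, 10, 9, 7, 8, 15, 12, 4, 6, 13, 14, 11]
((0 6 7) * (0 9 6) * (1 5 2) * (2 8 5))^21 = (9)(1 2)(5 8) = [0, 2, 1, 3, 4, 8, 6, 7, 5, 9]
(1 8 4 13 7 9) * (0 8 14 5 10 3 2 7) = (0 8 4 13)(1 14 5 10 3 2 7 9) = [8, 14, 7, 2, 13, 10, 6, 9, 4, 1, 3, 11, 12, 0, 5]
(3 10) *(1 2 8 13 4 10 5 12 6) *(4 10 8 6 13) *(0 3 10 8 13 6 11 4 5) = (0 3)(1 2 11 4 13 8 5 12 6) = [3, 2, 11, 0, 13, 12, 1, 7, 5, 9, 10, 4, 6, 8]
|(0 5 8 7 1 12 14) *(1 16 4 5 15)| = |(0 15 1 12 14)(4 5 8 7 16)| = 5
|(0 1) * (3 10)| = |(0 1)(3 10)| = 2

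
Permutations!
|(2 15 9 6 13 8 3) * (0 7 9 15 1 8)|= |(15)(0 7 9 6 13)(1 8 3 2)|= 20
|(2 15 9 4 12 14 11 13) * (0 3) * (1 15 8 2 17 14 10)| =|(0 3)(1 15 9 4 12 10)(2 8)(11 13 17 14)| =12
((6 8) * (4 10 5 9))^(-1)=(4 9 5 10)(6 8)=[0, 1, 2, 3, 9, 10, 8, 7, 6, 5, 4]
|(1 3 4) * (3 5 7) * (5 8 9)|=|(1 8 9 5 7 3 4)|=7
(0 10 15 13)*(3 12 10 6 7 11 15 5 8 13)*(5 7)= (0 6 5 8 13)(3 12 10 7 11 15)= [6, 1, 2, 12, 4, 8, 5, 11, 13, 9, 7, 15, 10, 0, 14, 3]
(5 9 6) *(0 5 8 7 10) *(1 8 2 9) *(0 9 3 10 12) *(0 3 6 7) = (0 5 1 8)(2 6)(3 10 9 7 12) = [5, 8, 6, 10, 4, 1, 2, 12, 0, 7, 9, 11, 3]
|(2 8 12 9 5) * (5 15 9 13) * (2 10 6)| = |(2 8 12 13 5 10 6)(9 15)| = 14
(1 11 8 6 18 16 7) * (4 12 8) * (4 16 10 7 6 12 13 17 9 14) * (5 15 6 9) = (1 11 16 9 14 4 13 17 5 15 6 18 10 7)(8 12) = [0, 11, 2, 3, 13, 15, 18, 1, 12, 14, 7, 16, 8, 17, 4, 6, 9, 5, 10]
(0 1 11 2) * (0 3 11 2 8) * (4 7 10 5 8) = (0 1 2 3 11 4 7 10 5 8) = [1, 2, 3, 11, 7, 8, 6, 10, 0, 9, 5, 4]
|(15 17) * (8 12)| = |(8 12)(15 17)| = 2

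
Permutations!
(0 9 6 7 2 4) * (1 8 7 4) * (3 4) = (0 9 6 3 4)(1 8 7 2) = [9, 8, 1, 4, 0, 5, 3, 2, 7, 6]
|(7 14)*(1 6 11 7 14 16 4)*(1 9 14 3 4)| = |(1 6 11 7 16)(3 4 9 14)| = 20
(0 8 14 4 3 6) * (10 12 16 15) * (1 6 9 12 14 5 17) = (0 8 5 17 1 6)(3 9 12 16 15 10 14 4) = [8, 6, 2, 9, 3, 17, 0, 7, 5, 12, 14, 11, 16, 13, 4, 10, 15, 1]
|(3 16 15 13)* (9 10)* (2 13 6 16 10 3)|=6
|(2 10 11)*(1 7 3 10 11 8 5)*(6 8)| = |(1 7 3 10 6 8 5)(2 11)| = 14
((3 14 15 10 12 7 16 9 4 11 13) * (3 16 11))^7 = (3 13 10 4 11 15 9 7 14 16 12) = [0, 1, 2, 13, 11, 5, 6, 14, 8, 7, 4, 15, 3, 10, 16, 9, 12]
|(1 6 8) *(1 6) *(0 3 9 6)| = |(0 3 9 6 8)| = 5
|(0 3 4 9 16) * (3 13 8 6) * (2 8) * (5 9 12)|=|(0 13 2 8 6 3 4 12 5 9 16)|=11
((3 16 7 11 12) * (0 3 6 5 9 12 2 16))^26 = [0, 1, 7, 3, 4, 12, 9, 2, 8, 6, 10, 16, 5, 13, 14, 15, 11] = (2 7)(5 12)(6 9)(11 16)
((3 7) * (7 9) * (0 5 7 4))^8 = (0 7 9)(3 4 5) = [7, 1, 2, 4, 5, 3, 6, 9, 8, 0]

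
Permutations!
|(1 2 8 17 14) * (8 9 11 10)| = 8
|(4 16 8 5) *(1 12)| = 4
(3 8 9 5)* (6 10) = (3 8 9 5)(6 10) = [0, 1, 2, 8, 4, 3, 10, 7, 9, 5, 6]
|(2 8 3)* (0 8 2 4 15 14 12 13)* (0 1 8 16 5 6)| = |(0 16 5 6)(1 8 3 4 15 14 12 13)| = 8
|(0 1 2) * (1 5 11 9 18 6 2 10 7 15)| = 28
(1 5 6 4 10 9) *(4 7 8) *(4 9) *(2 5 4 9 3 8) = (1 4 10 9)(2 5 6 7)(3 8) = [0, 4, 5, 8, 10, 6, 7, 2, 3, 1, 9]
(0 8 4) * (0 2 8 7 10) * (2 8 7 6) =(0 6 2 7 10)(4 8) =[6, 1, 7, 3, 8, 5, 2, 10, 4, 9, 0]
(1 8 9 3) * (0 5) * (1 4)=(0 5)(1 8 9 3 4)=[5, 8, 2, 4, 1, 0, 6, 7, 9, 3]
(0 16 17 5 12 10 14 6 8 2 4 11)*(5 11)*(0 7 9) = (0 16 17 11 7 9)(2 4 5 12 10 14 6 8) = [16, 1, 4, 3, 5, 12, 8, 9, 2, 0, 14, 7, 10, 13, 6, 15, 17, 11]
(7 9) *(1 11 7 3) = [0, 11, 2, 1, 4, 5, 6, 9, 8, 3, 10, 7] = (1 11 7 9 3)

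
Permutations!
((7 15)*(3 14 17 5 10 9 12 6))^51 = (3 5 12 14 10 6 17 9)(7 15) = [0, 1, 2, 5, 4, 12, 17, 15, 8, 3, 6, 11, 14, 13, 10, 7, 16, 9]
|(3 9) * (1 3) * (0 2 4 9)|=|(0 2 4 9 1 3)|=6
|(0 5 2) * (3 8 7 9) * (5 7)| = |(0 7 9 3 8 5 2)| = 7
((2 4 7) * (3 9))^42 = (9) = [0, 1, 2, 3, 4, 5, 6, 7, 8, 9]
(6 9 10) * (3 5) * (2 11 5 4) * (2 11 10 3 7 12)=(2 10 6 9 3 4 11 5 7 12)=[0, 1, 10, 4, 11, 7, 9, 12, 8, 3, 6, 5, 2]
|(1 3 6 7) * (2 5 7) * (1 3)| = 5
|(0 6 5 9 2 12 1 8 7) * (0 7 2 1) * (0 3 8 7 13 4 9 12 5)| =|(0 6)(1 7 13 4 9)(2 5 12 3 8)| =10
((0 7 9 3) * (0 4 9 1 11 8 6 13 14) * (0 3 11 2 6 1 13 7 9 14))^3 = [8, 7, 13, 3, 4, 5, 0, 9, 6, 1, 10, 2, 12, 11, 14] = (14)(0 8 6)(1 7 9)(2 13 11)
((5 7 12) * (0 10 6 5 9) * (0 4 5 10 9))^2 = (0 4 7)(5 12 9) = [4, 1, 2, 3, 7, 12, 6, 0, 8, 5, 10, 11, 9]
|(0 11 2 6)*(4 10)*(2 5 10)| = 7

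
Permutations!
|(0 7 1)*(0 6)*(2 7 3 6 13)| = |(0 3 6)(1 13 2 7)| = 12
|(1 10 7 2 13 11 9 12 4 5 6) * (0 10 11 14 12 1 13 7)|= |(0 10)(1 11 9)(2 7)(4 5 6 13 14 12)|= 6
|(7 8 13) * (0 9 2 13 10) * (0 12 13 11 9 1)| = |(0 1)(2 11 9)(7 8 10 12 13)| = 30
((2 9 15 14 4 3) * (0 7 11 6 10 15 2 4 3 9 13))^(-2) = (0 2 4 14 10 11)(3 15 6 7 13 9) = [2, 1, 4, 15, 14, 5, 7, 13, 8, 3, 11, 0, 12, 9, 10, 6]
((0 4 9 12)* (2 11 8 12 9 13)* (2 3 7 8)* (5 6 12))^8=(0 12 6 5 8 7 3 13 4)=[12, 1, 2, 13, 0, 8, 5, 3, 7, 9, 10, 11, 6, 4]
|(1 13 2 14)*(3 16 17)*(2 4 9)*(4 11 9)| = 6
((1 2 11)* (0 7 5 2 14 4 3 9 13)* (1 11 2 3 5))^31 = (0 4 13 14 9 1 3 7 5) = [4, 3, 2, 7, 13, 0, 6, 5, 8, 1, 10, 11, 12, 14, 9]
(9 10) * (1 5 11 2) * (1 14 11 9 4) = [0, 5, 14, 3, 1, 9, 6, 7, 8, 10, 4, 2, 12, 13, 11] = (1 5 9 10 4)(2 14 11)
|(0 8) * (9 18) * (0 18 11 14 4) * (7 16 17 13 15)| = |(0 8 18 9 11 14 4)(7 16 17 13 15)| = 35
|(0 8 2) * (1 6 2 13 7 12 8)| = |(0 1 6 2)(7 12 8 13)| = 4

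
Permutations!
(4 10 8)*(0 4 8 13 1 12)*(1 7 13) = (0 4 10 1 12)(7 13) = [4, 12, 2, 3, 10, 5, 6, 13, 8, 9, 1, 11, 0, 7]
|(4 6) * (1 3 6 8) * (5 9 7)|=15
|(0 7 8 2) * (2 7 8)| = 4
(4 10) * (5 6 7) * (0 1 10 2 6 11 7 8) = (0 1 10 4 2 6 8)(5 11 7) = [1, 10, 6, 3, 2, 11, 8, 5, 0, 9, 4, 7]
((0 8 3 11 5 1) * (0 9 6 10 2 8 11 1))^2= [5, 6, 3, 9, 4, 11, 2, 7, 1, 10, 8, 0]= (0 5 11)(1 6 2 3 9 10 8)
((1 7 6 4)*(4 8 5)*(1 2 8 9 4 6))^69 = (1 7)(2 6)(4 5)(8 9) = [0, 7, 6, 3, 5, 4, 2, 1, 9, 8]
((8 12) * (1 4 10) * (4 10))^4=[0, 1, 2, 3, 4, 5, 6, 7, 8, 9, 10, 11, 12]=(12)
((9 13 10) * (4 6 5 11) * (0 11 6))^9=(13)(5 6)=[0, 1, 2, 3, 4, 6, 5, 7, 8, 9, 10, 11, 12, 13]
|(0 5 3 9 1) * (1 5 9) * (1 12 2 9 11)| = 15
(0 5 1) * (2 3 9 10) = (0 5 1)(2 3 9 10) = [5, 0, 3, 9, 4, 1, 6, 7, 8, 10, 2]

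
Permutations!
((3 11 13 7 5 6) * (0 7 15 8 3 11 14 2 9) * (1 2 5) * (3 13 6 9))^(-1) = (0 9 5 14 3 2 1 7)(6 11)(8 15 13) = [9, 7, 1, 2, 4, 14, 11, 0, 15, 5, 10, 6, 12, 8, 3, 13]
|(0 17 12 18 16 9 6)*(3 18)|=|(0 17 12 3 18 16 9 6)|=8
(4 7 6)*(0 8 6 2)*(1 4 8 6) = [6, 4, 0, 3, 7, 5, 8, 2, 1] = (0 6 8 1 4 7 2)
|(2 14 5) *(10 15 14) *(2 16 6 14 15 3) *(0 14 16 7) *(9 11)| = 12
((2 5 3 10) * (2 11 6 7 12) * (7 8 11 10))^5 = (12)(6 11 8) = [0, 1, 2, 3, 4, 5, 11, 7, 6, 9, 10, 8, 12]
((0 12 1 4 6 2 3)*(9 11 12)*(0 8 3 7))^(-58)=[4, 0, 12, 3, 9, 5, 11, 1, 8, 6, 10, 2, 7]=(0 4 9 6 11 2 12 7 1)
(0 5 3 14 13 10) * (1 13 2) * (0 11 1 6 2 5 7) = (0 7)(1 13 10 11)(2 6)(3 14 5) = [7, 13, 6, 14, 4, 3, 2, 0, 8, 9, 11, 1, 12, 10, 5]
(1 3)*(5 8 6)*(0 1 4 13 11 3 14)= [1, 14, 2, 4, 13, 8, 5, 7, 6, 9, 10, 3, 12, 11, 0]= (0 1 14)(3 4 13 11)(5 8 6)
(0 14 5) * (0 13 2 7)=(0 14 5 13 2 7)=[14, 1, 7, 3, 4, 13, 6, 0, 8, 9, 10, 11, 12, 2, 5]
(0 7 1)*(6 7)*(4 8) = (0 6 7 1)(4 8) = [6, 0, 2, 3, 8, 5, 7, 1, 4]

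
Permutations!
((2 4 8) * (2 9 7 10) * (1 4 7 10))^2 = (1 8 10 7 4 9 2) = [0, 8, 1, 3, 9, 5, 6, 4, 10, 2, 7]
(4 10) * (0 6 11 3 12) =(0 6 11 3 12)(4 10) =[6, 1, 2, 12, 10, 5, 11, 7, 8, 9, 4, 3, 0]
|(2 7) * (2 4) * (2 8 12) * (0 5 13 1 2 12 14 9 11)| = 11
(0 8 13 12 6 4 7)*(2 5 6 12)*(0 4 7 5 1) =(0 8 13 2 1)(4 5 6 7) =[8, 0, 1, 3, 5, 6, 7, 4, 13, 9, 10, 11, 12, 2]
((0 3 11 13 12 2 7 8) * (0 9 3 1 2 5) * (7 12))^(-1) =(0 5 12 2 1)(3 9 8 7 13 11) =[5, 0, 1, 9, 4, 12, 6, 13, 7, 8, 10, 3, 2, 11]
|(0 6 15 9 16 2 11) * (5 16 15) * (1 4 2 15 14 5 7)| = 35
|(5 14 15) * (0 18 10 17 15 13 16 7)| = 10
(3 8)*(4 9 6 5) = (3 8)(4 9 6 5) = [0, 1, 2, 8, 9, 4, 5, 7, 3, 6]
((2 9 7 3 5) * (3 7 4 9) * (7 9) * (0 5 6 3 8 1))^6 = [5, 0, 8, 3, 4, 2, 6, 7, 1, 9] = (9)(0 5 2 8 1)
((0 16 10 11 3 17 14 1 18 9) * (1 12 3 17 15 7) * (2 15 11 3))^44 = (0 10 11 14 2 7 18)(1 9 16 3 17 12 15) = [10, 9, 7, 17, 4, 5, 6, 18, 8, 16, 11, 14, 15, 13, 2, 1, 3, 12, 0]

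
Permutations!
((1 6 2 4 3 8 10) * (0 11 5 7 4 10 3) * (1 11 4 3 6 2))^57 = (0 4)(1 11 3)(2 5 8)(6 10 7) = [4, 11, 5, 1, 0, 8, 10, 6, 2, 9, 7, 3]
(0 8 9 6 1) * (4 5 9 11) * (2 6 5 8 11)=[11, 0, 6, 3, 8, 9, 1, 7, 2, 5, 10, 4]=(0 11 4 8 2 6 1)(5 9)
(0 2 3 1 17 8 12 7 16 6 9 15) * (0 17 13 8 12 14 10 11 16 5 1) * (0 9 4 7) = (0 2 3 9 15 17 12)(1 13 8 14 10 11 16 6 4 7 5) = [2, 13, 3, 9, 7, 1, 4, 5, 14, 15, 11, 16, 0, 8, 10, 17, 6, 12]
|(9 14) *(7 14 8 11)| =|(7 14 9 8 11)| =5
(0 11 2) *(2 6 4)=(0 11 6 4 2)=[11, 1, 0, 3, 2, 5, 4, 7, 8, 9, 10, 6]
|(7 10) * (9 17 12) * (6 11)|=|(6 11)(7 10)(9 17 12)|=6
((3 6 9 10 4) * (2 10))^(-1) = (2 9 6 3 4 10) = [0, 1, 9, 4, 10, 5, 3, 7, 8, 6, 2]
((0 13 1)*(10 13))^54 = (0 13)(1 10) = [13, 10, 2, 3, 4, 5, 6, 7, 8, 9, 1, 11, 12, 0]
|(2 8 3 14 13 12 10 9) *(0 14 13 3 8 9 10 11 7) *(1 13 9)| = |(0 14 3 9 2 1 13 12 11 7)| = 10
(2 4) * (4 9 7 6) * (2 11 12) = (2 9 7 6 4 11 12) = [0, 1, 9, 3, 11, 5, 4, 6, 8, 7, 10, 12, 2]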